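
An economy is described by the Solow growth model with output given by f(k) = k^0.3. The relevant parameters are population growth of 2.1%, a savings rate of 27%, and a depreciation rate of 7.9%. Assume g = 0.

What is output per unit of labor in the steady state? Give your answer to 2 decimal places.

y* ≈ 1.53

In steady state, investment equals break-even investment: s·k^α = (n + δ)·k.
Rearranging, k^(1−α) = s / (n + δ).
k^0.7 = 0.27 / (0.021 + 0.079) = 0.27 / 0.100 = 2.7000
k* = 2.7000^(1/0.7) ≈ 4.1327
y* = (k*)^α = 4.1327^0.3 ≈ 1.5306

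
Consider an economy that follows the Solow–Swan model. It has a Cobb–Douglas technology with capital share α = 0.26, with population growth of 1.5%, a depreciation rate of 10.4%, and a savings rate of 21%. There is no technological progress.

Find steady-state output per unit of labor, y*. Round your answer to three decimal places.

In steady state, investment equals break-even investment: s·k^α = (n + δ)·k.
Rearranging, k^(1−α) = s / (n + δ).
k^0.74 = 0.21 / (0.015 + 0.104) = 0.21 / 0.119 = 1.7647
k* = 1.7647^(1/0.74) ≈ 2.1545
y* = (k*)^α = 2.1545^0.26 ≈ 1.2209

y* ≈ 1.221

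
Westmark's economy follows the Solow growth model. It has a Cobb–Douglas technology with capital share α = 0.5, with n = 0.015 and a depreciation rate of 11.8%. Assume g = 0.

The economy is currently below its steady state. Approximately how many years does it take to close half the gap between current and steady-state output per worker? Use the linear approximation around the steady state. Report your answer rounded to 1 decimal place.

Near the steady state the convergence rate is λ = (1 − α)(n + δ).
λ = (1 − 0.5) × 0.133 = 0.5 × 0.133 = 0.0665
Half-life = ln 2 / λ = 0.6931 / 0.0665 ≈ 10.42 years

half-life ≈ 10.4 years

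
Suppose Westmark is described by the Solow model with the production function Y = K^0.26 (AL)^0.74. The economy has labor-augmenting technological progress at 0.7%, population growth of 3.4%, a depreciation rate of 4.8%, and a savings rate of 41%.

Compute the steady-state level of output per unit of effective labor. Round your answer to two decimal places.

y* ≈ 1.71

In steady state, investment equals break-even investment: s·k^α = (n + g + δ)·k.
Rearranging, k^(1−α) = s / (n + g + δ).
k^0.74 = 0.41 / (0.034 + 0.007 + 0.048) = 0.41 / 0.089 = 4.6067
k* = 4.6067^(1/0.74) ≈ 7.8790
y* = (k*)^α = 7.8790^0.26 ≈ 1.7103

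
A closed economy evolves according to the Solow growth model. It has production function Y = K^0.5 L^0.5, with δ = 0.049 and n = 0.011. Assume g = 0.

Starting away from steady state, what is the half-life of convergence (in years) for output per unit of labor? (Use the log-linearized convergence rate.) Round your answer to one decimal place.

t_½ ≈ 23.1 years

Near the steady state the convergence rate is λ = (1 − α)(n + δ).
λ = (1 − 0.5) × 0.060 = 0.5 × 0.060 = 0.0300
Half-life = ln 2 / λ = 0.6931 / 0.0300 ≈ 23.10 years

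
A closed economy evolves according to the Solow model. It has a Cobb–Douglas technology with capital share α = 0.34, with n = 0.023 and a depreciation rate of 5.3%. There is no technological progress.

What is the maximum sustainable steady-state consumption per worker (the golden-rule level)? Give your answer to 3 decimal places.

c_gold ≈ 1.428

At the golden rule, f'(k) = n + δ, so α·k^(α−1) = n + δ and k_gold = (α/(n + δ))^(1/(1−α)).
k_gold = (0.34/0.076)^(1/0.66) = 4.4737^1.5152 ≈ 9.6803
c_gold = f(k_gold) − (n + δ)·k_gold = 2.1637 − 0.076×9.6803 ≈ 1.4280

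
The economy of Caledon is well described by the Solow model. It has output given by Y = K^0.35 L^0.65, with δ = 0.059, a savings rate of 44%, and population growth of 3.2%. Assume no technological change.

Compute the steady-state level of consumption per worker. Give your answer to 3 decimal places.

c* ≈ 1.308

Steady state requires s·f(k) = (n + δ)·k, i.e. s·k^α = (n + δ)·k.
Rearranging, k^(1−α) = s / (n + δ).
k^0.65 = 0.44 / (0.032 + 0.059) = 0.44 / 0.091 = 4.8352
k* = 4.8352^(1/0.65) ≈ 11.2965
y* = (k*)^α = 11.2965^0.35 ≈ 2.3363
c* = (1 − s)·y* = (1 − 0.44) × 2.3363 ≈ 1.3083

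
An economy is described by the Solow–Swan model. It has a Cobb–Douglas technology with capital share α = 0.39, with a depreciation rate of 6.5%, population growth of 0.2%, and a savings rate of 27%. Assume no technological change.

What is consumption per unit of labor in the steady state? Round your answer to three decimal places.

c* ≈ 1.780

Steady state requires s·f(k) = (n + δ)·k, i.e. s·k^α = (n + δ)·k.
Dividing both sides by k: k^(1−α) = s / (n + δ).
k^0.61 = 0.27 / (0.002 + 0.065) = 0.27 / 0.067 = 4.0299
k* = 4.0299^(1/0.61) ≈ 9.8239
y* = (k*)^α = 9.8239^0.39 ≈ 2.4378
c* = (1 − s)·y* = (1 − 0.27) × 2.4378 ≈ 1.7796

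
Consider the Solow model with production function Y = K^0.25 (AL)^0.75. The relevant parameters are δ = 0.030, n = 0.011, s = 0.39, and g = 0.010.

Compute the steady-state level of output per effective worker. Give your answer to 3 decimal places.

In steady state, investment equals break-even investment: s·k^α = (n + g + δ)·k.
Dividing both sides by k: k^(1−α) = s / (n + g + δ).
k^0.75 = 0.39 / (0.011 + 0.010 + 0.030) = 0.39 / 0.051 = 7.6471
k* = 7.6471^(1/0.75) ≈ 15.0659
y* = (k*)^α = 15.0659^0.25 ≈ 1.9701

y* ≈ 1.970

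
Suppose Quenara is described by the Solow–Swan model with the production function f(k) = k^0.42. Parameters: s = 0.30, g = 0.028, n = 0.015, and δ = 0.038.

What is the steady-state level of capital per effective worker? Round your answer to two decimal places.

k* = 9.56

In steady state, investment equals break-even investment: s·k^α = (n + g + δ)·k.
Dividing both sides by k: k^(1−α) = s / (n + g + δ).
k^0.58 = 0.30 / (0.015 + 0.028 + 0.038) = 0.30 / 0.081 = 3.7037
k* = 3.7037^(1/0.58) ≈ 9.5589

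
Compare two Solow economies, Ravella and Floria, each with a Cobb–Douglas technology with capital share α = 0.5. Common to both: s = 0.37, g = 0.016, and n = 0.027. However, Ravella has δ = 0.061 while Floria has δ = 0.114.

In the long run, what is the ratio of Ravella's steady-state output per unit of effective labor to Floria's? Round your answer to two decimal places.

ratio ≈ 1.51

Steady-state y* = [s/(n + g + δ)]^(α/(1−α)), so the ratio is [ (s_R/(n + g + δ)_R) / (s_F/(n + g + δ)_F) ]^1.
s_R/(n + g + δ)_R = 0.37/0.104 = 3.5577; s_F/(n + g + δ)_F = 0.37/0.157 = 2.3567.
Ratio = (3.5577/2.3567)^1 = 1.5096^1 ≈ 1.5096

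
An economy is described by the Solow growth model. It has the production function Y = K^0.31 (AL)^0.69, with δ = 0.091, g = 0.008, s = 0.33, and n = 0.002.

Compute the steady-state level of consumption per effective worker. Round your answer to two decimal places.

In steady state, investment equals break-even investment: s·k^α = (n + g + δ)·k.
Dividing both sides by k: k^(1−α) = s / (n + g + δ).
k^0.69 = 0.33 / (0.002 + 0.008 + 0.091) = 0.33 / 0.101 = 3.2673
k* = 3.2673^(1/0.69) ≈ 5.5616
y* = (k*)^α = 5.5616^0.31 ≈ 1.7022
c* = (1 − s)·y* = (1 − 0.33) × 1.7022 ≈ 1.1405

c* = 1.14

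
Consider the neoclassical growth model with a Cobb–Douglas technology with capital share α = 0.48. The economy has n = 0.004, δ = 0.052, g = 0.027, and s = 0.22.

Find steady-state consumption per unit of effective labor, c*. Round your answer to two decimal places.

c* = 1.92

In steady state, investment equals break-even investment: s·k^α = (n + g + δ)·k.
Dividing both sides by k: k^(1−α) = s / (n + g + δ).
k^0.52 = 0.22 / (0.004 + 0.027 + 0.052) = 0.22 / 0.083 = 2.6506
k* = 2.6506^(1/0.52) ≈ 6.5181
y* = (k*)^α = 6.5181^0.48 ≈ 2.4591
c* = (1 − s)·y* = (1 − 0.22) × 2.4591 ≈ 1.9181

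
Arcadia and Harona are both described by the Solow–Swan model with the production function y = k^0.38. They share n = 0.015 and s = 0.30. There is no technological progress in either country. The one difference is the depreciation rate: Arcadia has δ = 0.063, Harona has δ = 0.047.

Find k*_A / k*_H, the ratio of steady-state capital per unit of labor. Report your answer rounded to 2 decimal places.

ratio ≈ 0.69

Steady-state k* = [s/(n + δ)]^(1/(1−α)), so the ratio is [ (s_A/(n + δ)_A) / (s_H/(n + δ)_H) ]^1.6129.
s_A/(n + δ)_A = 0.30/0.078 = 3.8462; s_H/(n + δ)_H = 0.30/0.062 = 4.8387.
Ratio = (3.8462/4.8387)^1.6129 = 0.7949^1.6129 ≈ 0.6906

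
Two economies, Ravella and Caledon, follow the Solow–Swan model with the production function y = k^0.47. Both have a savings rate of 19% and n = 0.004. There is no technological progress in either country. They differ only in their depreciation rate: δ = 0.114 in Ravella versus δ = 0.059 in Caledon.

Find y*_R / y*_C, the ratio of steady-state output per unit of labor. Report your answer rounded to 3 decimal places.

y*_R / y*_C ≈ 0.573

Steady-state y* = [s/(n + δ)]^(α/(1−α)), so the ratio is [ (s_R/(n + δ)_R) / (s_C/(n + δ)_C) ]^0.8868.
s_R/(n + δ)_R = 0.19/0.118 = 1.6102; s_C/(n + δ)_C = 0.19/0.063 = 3.0159.
Ratio = (1.6102/3.0159)^0.8868 = 0.5339^0.8868 ≈ 0.5732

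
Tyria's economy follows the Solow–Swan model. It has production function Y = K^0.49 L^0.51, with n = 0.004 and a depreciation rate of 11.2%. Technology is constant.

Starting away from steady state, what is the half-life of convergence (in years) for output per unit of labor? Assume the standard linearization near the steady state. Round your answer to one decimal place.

half-life ≈ 11.7 years

Near the steady state the convergence rate is λ = (1 − α)(n + δ).
λ = (1 − 0.49) × 0.116 = 0.51 × 0.116 = 0.05916
Half-life = ln 2 / λ = 0.6931 / 0.05916 ≈ 11.72 years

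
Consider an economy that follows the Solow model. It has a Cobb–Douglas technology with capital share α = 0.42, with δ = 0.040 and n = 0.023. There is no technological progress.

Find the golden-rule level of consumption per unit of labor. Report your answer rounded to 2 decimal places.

c_gold ≈ 2.29

At the golden rule, f'(k) = n + δ, so α·k^(α−1) = n + δ and k_gold = (α/(n + δ))^(1/(1−α)).
k_gold = (0.42/0.063)^(1/0.58) = 6.6667^1.7241 ≈ 26.3333
c_gold = f(k_gold) − (n + δ)·k_gold = 3.9501 − 0.063×26.3333 ≈ 2.2911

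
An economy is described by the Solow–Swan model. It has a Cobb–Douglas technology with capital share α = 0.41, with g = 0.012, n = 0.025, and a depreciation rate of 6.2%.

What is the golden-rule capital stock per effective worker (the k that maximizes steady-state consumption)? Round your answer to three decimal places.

The golden rule sets f'(k) = n + g + δ, i.e. α·k^(α−1) = n + g + δ.
So k^(1−α) = α / (n + g + δ) = 0.41 / 0.099 = 4.1414.
k_gold = 4.1414^(1/0.59) ≈ 11.1176

k_gold ≈ 11.118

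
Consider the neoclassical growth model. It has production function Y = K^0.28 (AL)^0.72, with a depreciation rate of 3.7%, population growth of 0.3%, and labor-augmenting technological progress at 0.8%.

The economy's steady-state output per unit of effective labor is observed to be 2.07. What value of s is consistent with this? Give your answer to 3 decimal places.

In steady state, investment equals break-even investment: s·k^α = (n + g + δ)·k.
Since y* = [s/(n + g + δ)]^(α/(1−α)), we have s/(n + g + δ) = (y*)^((1−α)/α) = 2.07^2.5714 = 6.4936.
Therefore s = 6.4936 × (n + g + δ) = 6.4936 × 0.048 = 0.3117.

s ≈ 0.312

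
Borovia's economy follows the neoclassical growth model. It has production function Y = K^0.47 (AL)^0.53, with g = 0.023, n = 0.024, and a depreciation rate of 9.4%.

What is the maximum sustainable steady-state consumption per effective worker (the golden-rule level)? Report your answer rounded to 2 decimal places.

At the golden rule, f'(k) = n + g + δ, so α·k^(α−1) = n + g + δ and k_gold = (α/(n + g + δ))^(1/(1−α)).
k_gold = (0.47/0.141)^(1/0.53) = 3.3333^1.8868 ≈ 9.6953
c_gold = f(k_gold) − (n + g + δ)·k_gold = 2.9086 − 0.141×9.6953 ≈ 1.5416

c_gold ≈ 1.54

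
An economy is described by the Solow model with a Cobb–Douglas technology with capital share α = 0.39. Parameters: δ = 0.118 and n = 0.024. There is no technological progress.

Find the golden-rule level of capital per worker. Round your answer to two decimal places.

The golden rule sets f'(k) = n + δ, i.e. α·k^(α−1) = n + δ.
So k^(1−α) = α / (n + δ) = 0.39 / 0.142 = 2.7465.
k_gold = 2.7465^(1/0.61) ≈ 5.2398

k_gold ≈ 5.24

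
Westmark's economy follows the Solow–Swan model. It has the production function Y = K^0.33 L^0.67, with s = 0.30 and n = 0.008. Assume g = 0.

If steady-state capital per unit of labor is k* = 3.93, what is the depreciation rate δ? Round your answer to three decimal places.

At the steady state, Δk = 0, so s·k^α = (n + δ)·k.
So s / (n + δ) = (k*)^(1−α) = 3.93^0.67 = 2.5017.
Therefore n + δ = s / 2.5017 = 0.30 / 2.5017 = 0.1199, so δ = 0.1199 − 0.008 = 0.1119.

δ ≈ 0.112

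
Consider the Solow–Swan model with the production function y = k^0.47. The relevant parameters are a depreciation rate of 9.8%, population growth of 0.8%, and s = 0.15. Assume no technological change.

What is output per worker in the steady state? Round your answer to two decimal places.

y* ≈ 1.36

Steady state requires s·f(k) = (n + δ)·k, i.e. s·k^α = (n + δ)·k.
Dividing both sides by k: k^(1−α) = s / (n + δ).
k^0.53 = 0.15 / (0.008 + 0.098) = 0.15 / 0.106 = 1.4151
k* = 1.4151^(1/0.53) ≈ 1.9253
y* = (k*)^α = 1.9253^0.47 ≈ 1.3605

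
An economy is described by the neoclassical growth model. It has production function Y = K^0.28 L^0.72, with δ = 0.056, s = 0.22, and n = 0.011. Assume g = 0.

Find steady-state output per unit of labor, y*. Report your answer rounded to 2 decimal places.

In steady state, investment equals break-even investment: s·k^α = (n + δ)·k.
Dividing both sides by k: k^(1−α) = s / (n + δ).
k^0.72 = 0.22 / (0.011 + 0.056) = 0.22 / 0.067 = 3.2836
k* = 3.2836^(1/0.72) ≈ 5.2138
y* = (k*)^α = 5.2138^0.28 ≈ 1.5878

y* = 1.59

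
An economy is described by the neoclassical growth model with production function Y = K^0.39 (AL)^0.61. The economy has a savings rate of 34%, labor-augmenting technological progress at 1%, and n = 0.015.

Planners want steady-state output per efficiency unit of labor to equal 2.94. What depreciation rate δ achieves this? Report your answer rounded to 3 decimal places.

δ ≈ 0.038

Steady state requires s·f(k) = (n + g + δ)·k, i.e. s·k^α = (n + g + δ)·k.
Since y* = [s/(n + g + δ)]^(α/(1−α)), we have s/(n + g + δ) = (y*)^((1−α)/α) = 2.94^1.5641 = 5.4018.
Therefore n + g + δ = s / 5.4018 = 0.34 / 5.4018 = 0.0629, so δ = 0.0629 − 0.025 = 0.0379.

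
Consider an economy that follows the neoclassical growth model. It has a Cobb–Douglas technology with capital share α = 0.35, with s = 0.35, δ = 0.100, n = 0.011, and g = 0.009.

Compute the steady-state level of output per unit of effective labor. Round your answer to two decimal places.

Steady state requires s·f(k) = (n + g + δ)·k, i.e. s·k^α = (n + g + δ)·k.
Rearranging, k^(1−α) = s / (n + g + δ).
k^0.65 = 0.35 / (0.011 + 0.009 + 0.100) = 0.35 / 0.120 = 2.9167
k* = 2.9167^(1/0.65) ≈ 5.1906
y* = (k*)^α = 5.1906^0.35 ≈ 1.7796

y* = 1.78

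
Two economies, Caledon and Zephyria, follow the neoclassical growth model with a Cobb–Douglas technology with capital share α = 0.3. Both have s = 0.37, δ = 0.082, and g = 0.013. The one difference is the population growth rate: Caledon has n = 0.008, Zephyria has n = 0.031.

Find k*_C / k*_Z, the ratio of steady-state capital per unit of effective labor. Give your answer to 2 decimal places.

ratio ≈ 1.33

Steady-state k* = [s/(n + g + δ)]^(1/(1−α)), so the ratio is [ (s_C/(n + g + δ)_C) / (s_Z/(n + g + δ)_Z) ]^1.4286.
s_C/(n + g + δ)_C = 0.37/0.103 = 3.5922; s_Z/(n + g + δ)_Z = 0.37/0.126 = 2.9365.
Ratio = (3.5922/2.9365)^1.4286 = 1.2233^1.4286 ≈ 1.3337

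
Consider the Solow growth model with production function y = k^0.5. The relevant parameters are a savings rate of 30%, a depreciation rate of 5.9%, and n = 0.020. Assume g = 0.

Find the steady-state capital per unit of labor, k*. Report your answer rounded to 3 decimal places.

k* = 14.421

In steady state, investment equals break-even investment: s·k^α = (n + δ)·k.
Rearranging, k^(1−α) = s / (n + δ).
k^0.5 = 0.30 / (0.020 + 0.059) = 0.30 / 0.079 = 3.7975
k* = 3.7975^(1/0.5) ≈ 14.4210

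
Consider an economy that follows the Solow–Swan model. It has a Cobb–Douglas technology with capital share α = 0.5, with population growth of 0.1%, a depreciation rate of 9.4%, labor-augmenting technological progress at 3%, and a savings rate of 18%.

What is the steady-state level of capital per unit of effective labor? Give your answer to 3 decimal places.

In steady state, investment equals break-even investment: s·k^α = (n + g + δ)·k.
Dividing both sides by k: k^(1−α) = s / (n + g + δ).
k^0.5 = 0.18 / (0.001 + 0.030 + 0.094) = 0.18 / 0.125 = 1.4400
k* = 1.4400^(1/0.5) ≈ 2.0736

k* = 2.074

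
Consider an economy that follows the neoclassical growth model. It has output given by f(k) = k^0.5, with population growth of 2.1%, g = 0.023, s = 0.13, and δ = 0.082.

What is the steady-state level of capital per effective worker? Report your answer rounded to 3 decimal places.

k* = 1.064

In steady state, investment equals break-even investment: s·k^α = (n + g + δ)·k.
Rearranging, k^(1−α) = s / (n + g + δ).
k^0.5 = 0.13 / (0.021 + 0.023 + 0.082) = 0.13 / 0.126 = 1.0317
k* = 1.0317^(1/0.5) ≈ 1.0644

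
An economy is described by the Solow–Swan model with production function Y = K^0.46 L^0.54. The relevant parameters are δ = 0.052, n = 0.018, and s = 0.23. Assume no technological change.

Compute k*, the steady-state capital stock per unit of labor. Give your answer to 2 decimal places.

In steady state, investment equals break-even investment: s·k^α = (n + δ)·k.
Rearranging, k^(1−α) = s / (n + δ).
k^0.54 = 0.23 / (0.018 + 0.052) = 0.23 / 0.070 = 3.2857
k* = 3.2857^(1/0.54) ≈ 9.0515

k* = 9.05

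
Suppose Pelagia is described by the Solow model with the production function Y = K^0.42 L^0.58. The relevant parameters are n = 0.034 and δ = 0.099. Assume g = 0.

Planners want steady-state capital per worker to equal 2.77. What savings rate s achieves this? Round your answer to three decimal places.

s ≈ 0.240

At the steady state, Δk = 0, so s·k^α = (n + δ)·k.
So s / (n + δ) = (k*)^(1−α) = 2.77^0.58 = 1.8057.
Therefore s = 1.8057 × (n + δ) = 1.8057 × 0.133 = 0.2402.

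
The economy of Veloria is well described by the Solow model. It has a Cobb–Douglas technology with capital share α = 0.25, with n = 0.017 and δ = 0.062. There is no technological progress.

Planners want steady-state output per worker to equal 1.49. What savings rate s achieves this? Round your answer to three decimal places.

At the steady state, Δk = 0, so s·k^α = (n + δ)·k.
Since y* = [s/(n + δ)]^(α/(1−α)), we have s/(n + δ) = (y*)^((1−α)/α) = 1.49^3 = 3.3079.
Therefore s = 3.3079 × (n + δ) = 3.3079 × 0.079 = 0.2613.

s ≈ 0.261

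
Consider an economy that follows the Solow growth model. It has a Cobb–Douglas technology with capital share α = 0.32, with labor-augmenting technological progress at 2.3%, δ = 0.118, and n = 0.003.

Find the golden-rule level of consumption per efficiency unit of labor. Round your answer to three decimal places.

c_gold ≈ 0.990

At the golden rule, f'(k) = n + g + δ, so α·k^(α−1) = n + g + δ and k_gold = (α/(n + g + δ))^(1/(1−α)).
k_gold = (0.32/0.144)^(1/0.68) = 2.2222^1.4706 ≈ 3.2358
c_gold = f(k_gold) − (n + g + δ)·k_gold = 1.4561 − 0.144×3.2358 ≈ 0.9901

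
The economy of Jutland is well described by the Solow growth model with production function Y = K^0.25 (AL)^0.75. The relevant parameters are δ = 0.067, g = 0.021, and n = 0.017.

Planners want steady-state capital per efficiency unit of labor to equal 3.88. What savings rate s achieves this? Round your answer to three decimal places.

Steady state requires s·f(k) = (n + g + δ)·k, i.e. s·k^α = (n + g + δ)·k.
So s / (n + g + δ) = (k*)^(1−α) = 3.88^0.75 = 2.7645.
Therefore s = 2.7645 × (n + g + δ) = 2.7645 × 0.105 = 0.2903.

s ≈ 0.290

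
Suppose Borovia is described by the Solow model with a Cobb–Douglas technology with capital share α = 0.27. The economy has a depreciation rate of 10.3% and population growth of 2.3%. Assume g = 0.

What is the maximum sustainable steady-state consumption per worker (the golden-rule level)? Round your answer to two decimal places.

c_gold ≈ 0.97

At the golden rule, f'(k) = n + δ, so α·k^(α−1) = n + δ and k_gold = (α/(n + δ))^(1/(1−α)).
k_gold = (0.27/0.126)^(1/0.73) = 2.1429^1.3699 ≈ 2.8408
c_gold = f(k_gold) − (n + δ)·k_gold = 1.3257 − 0.126×2.8408 ≈ 0.9678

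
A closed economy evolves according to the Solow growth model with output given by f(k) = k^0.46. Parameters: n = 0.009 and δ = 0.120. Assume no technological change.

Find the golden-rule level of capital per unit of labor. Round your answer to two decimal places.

k_gold ≈ 10.53

The golden rule sets f'(k) = n + δ, i.e. α·k^(α−1) = n + δ.
So k^(1−α) = α / (n + δ) = 0.46 / 0.129 = 3.5659.
k_gold = 3.5659^(1/0.54) ≈ 10.5326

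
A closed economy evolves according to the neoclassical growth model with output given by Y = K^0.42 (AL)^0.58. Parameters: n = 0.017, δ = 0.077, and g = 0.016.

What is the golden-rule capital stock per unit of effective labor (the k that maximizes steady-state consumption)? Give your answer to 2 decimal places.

The golden rule sets f'(k) = n + g + δ, i.e. α·k^(α−1) = n + g + δ.
So k^(1−α) = α / (n + g + δ) = 0.42 / 0.110 = 3.8182.
k_gold = 3.8182^(1/0.58) ≈ 10.0741

k_gold ≈ 10.07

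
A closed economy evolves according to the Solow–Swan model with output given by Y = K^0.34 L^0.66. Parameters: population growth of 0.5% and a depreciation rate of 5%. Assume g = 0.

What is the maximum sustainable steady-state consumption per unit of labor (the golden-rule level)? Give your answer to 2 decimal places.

At the golden rule, f'(k) = n + δ, so α·k^(α−1) = n + δ and k_gold = (α/(n + δ))^(1/(1−α)).
k_gold = (0.34/0.055)^(1/0.66) = 6.1818^1.5152 ≈ 15.8015
c_gold = f(k_gold) − (n + δ)·k_gold = 2.5560 − 0.055×15.8015 ≈ 1.6869

c_gold ≈ 1.69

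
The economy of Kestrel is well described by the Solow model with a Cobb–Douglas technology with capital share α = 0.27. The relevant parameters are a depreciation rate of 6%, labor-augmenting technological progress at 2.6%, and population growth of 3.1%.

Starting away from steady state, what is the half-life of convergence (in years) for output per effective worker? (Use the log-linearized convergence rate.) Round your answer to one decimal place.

about 8.1 years

Near the steady state the convergence rate is λ = (1 − α)(n + g + δ).
λ = (1 − 0.27) × 0.117 = 0.73 × 0.117 = 0.08541
Half-life = ln 2 / λ = 0.6931 / 0.08541 ≈ 8.11 years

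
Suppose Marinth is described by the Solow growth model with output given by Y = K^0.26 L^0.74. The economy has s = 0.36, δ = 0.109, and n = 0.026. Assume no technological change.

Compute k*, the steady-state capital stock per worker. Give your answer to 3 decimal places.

k* = 3.764

At the steady state, Δk = 0, so s·k^α = (n + δ)·k.
Dividing both sides by k: k^(1−α) = s / (n + δ).
k^0.74 = 0.36 / (0.026 + 0.109) = 0.36 / 0.135 = 2.6667
k* = 2.6667^(1/0.74) ≈ 3.7639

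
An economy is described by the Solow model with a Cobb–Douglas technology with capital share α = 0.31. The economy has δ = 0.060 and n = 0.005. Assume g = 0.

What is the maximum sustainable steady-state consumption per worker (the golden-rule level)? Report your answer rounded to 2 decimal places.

At the golden rule, f'(k) = n + δ, so α·k^(α−1) = n + δ and k_gold = (α/(n + δ))^(1/(1−α)).
k_gold = (0.31/0.065)^(1/0.69) = 4.7692^1.4493 ≈ 9.6221
c_gold = f(k_gold) − (n + δ)·k_gold = 2.0175 − 0.065×9.6221 ≈ 1.3921

c_gold ≈ 1.39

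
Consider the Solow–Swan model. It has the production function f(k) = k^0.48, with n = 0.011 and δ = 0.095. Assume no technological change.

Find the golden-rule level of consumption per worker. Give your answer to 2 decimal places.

At the golden rule, f'(k) = n + δ, so α·k^(α−1) = n + δ and k_gold = (α/(n + δ))^(1/(1−α)).
k_gold = (0.48/0.106)^(1/0.52) = 4.5283^1.9231 ≈ 18.2570
c_gold = f(k_gold) − (n + δ)·k_gold = 4.0317 − 0.106×18.2570 ≈ 2.0965

c_gold ≈ 2.10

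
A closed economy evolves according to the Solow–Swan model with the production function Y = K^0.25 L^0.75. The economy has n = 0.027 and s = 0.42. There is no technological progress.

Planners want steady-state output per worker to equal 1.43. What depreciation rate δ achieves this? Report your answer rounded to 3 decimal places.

At the steady state, Δk = 0, so s·k^α = (n + δ)·k.
Since y* = [s/(n + δ)]^(α/(1−α)), we have s/(n + δ) = (y*)^((1−α)/α) = 1.43^3 = 2.9242.
Therefore n + δ = s / 2.9242 = 0.42 / 2.9242 = 0.1436, so δ = 0.1436 − 0.027 = 0.1166.

δ ≈ 0.117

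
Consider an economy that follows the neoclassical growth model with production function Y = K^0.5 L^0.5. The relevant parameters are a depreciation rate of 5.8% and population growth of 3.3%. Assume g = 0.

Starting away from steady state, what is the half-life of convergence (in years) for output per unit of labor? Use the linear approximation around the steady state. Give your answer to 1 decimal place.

half-life ≈ 15.2 years

Near the steady state the convergence rate is λ = (1 − α)(n + δ).
λ = (1 − 0.5) × 0.091 = 0.5 × 0.091 = 0.0455
Half-life = ln 2 / λ = 0.6931 / 0.0455 ≈ 15.23 years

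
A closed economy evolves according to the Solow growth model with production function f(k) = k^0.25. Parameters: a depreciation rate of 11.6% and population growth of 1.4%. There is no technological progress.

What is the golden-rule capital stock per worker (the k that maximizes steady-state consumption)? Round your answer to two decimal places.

The golden rule sets f'(k) = n + δ, i.e. α·k^(α−1) = n + δ.
So k^(1−α) = α / (n + δ) = 0.25 / 0.130 = 1.9231.
k_gold = 1.9231^(1/0.75) ≈ 2.3915

k_gold ≈ 2.39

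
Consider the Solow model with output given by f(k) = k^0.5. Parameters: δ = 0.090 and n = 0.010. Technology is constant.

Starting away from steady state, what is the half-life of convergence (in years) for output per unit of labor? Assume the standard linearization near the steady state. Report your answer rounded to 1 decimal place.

Near the steady state the convergence rate is λ = (1 − α)(n + δ).
λ = (1 − 0.5) × 0.100 = 0.5 × 0.100 = 0.0500
Half-life = ln 2 / λ = 0.6931 / 0.0500 ≈ 13.86 years

t_½ ≈ 13.9 years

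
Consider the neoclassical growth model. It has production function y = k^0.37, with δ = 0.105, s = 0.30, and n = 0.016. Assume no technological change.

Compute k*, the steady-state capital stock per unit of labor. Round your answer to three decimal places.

k* = 4.226

In steady state, investment equals break-even investment: s·k^α = (n + δ)·k.
Rearranging, k^(1−α) = s / (n + δ).
k^0.63 = 0.30 / (0.016 + 0.105) = 0.30 / 0.121 = 2.4793
k* = 2.4793^(1/0.63) ≈ 4.2259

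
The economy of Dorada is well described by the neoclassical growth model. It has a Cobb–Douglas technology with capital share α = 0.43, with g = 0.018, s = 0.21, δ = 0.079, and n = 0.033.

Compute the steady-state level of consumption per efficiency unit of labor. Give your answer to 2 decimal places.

In steady state, investment equals break-even investment: s·k^α = (n + g + δ)·k.
Dividing both sides by k: k^(1−α) = s / (n + g + δ).
k^0.57 = 0.21 / (0.033 + 0.018 + 0.079) = 0.21 / 0.130 = 1.6154
k* = 1.6154^(1/0.57) ≈ 2.3195
y* = (k*)^α = 2.3195^0.43 ≈ 1.4359
c* = (1 − s)·y* = (1 − 0.21) × 1.4359 ≈ 1.1344

c* = 1.13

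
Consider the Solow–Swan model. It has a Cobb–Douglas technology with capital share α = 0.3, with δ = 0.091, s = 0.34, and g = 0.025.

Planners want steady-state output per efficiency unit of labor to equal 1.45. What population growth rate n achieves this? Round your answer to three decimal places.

At the steady state, Δk = 0, so s·k^α = (n + g + δ)·k.
Since y* = [s/(n + g + δ)]^(α/(1−α)), we have s/(n + g + δ) = (y*)^((1−α)/α) = 1.45^2.3333 = 2.3797.
Therefore n + g + δ = s / 2.3797 = 0.34 / 2.3797 = 0.1429, so n = 0.1429 − 0.116 = 0.0269.

n ≈ 0.027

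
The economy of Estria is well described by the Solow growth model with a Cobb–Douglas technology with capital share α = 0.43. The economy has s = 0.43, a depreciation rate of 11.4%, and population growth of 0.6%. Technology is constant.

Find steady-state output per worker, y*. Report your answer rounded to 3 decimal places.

In steady state, investment equals break-even investment: s·k^α = (n + δ)·k.
Rearranging, k^(1−α) = s / (n + δ).
k^0.57 = 0.43 / (0.006 + 0.114) = 0.43 / 0.120 = 3.5833
k* = 3.5833^(1/0.57) ≈ 9.3848
y* = (k*)^α = 9.3848^0.43 ≈ 2.6190

y* ≈ 2.619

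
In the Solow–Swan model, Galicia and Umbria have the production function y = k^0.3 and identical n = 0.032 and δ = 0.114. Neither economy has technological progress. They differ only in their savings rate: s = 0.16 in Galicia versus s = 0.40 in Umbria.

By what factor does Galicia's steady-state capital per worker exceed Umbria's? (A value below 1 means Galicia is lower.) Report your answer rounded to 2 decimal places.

Steady-state k* = [s/(n + δ)]^(1/(1−α)), so the ratio is [ (s_G/(n + δ)_G) / (s_U/(n + δ)_U) ]^1.4286.
s_G/(n + δ)_G = 0.16/0.146 = 1.0959; s_U/(n + δ)_U = 0.40/0.146 = 2.7397.
Ratio = (1.0959/2.7397)^1.4286 = 0.4000^1.4286 ≈ 0.2701

k*_G / k*_U ≈ 0.27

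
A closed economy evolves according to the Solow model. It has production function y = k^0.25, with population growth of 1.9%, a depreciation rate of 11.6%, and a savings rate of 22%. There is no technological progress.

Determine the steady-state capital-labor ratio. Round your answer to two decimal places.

k* ≈ 1.92

Steady state requires s·f(k) = (n + δ)·k, i.e. s·k^α = (n + δ)·k.
Dividing both sides by k: k^(1−α) = s / (n + δ).
k^0.75 = 0.22 / (0.019 + 0.116) = 0.22 / 0.135 = 1.6296
k* = 1.6296^(1/0.75) ≈ 1.9177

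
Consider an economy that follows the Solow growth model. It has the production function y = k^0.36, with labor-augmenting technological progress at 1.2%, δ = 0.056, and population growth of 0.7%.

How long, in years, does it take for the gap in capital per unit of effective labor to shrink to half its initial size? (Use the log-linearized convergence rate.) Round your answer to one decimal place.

Near the steady state the convergence rate is λ = (1 − α)(n + g + δ).
λ = (1 − 0.36) × 0.075 = 0.64 × 0.075 = 0.0480
Half-life = ln 2 / λ = 0.6931 / 0.0480 ≈ 14.44 years

half-life ≈ 14.4 years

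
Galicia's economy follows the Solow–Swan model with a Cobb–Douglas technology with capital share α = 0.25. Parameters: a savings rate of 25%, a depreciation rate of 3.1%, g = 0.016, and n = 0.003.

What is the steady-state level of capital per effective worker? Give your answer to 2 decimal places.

k* = 8.55

Steady state requires s·f(k) = (n + g + δ)·k, i.e. s·k^α = (n + g + δ)·k.
Rearranging, k^(1−α) = s / (n + g + δ).
k^0.75 = 0.25 / (0.003 + 0.016 + 0.031) = 0.25 / 0.050 = 5.0000
k* = 5.0000^(1/0.75) ≈ 8.5499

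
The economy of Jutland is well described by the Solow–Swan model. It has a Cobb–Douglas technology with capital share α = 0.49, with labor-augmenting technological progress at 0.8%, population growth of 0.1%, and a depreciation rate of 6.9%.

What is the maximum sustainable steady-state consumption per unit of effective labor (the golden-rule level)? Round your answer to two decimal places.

c_gold ≈ 2.98

At the golden rule, f'(k) = n + g + δ, so α·k^(α−1) = n + g + δ and k_gold = (α/(n + g + δ))^(1/(1−α)).
k_gold = (0.49/0.078)^(1/0.51) = 6.2821^1.9608 ≈ 36.7218
c_gold = f(k_gold) − (n + g + δ)·k_gold = 5.8454 − 0.078×36.7218 ≈ 2.9811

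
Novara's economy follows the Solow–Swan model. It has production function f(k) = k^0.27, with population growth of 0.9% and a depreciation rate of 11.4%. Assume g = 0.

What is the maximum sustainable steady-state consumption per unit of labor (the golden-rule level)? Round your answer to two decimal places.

At the golden rule, f'(k) = n + δ, so α·k^(α−1) = n + δ and k_gold = (α/(n + δ))^(1/(1−α)).
k_gold = (0.27/0.123)^(1/0.73) = 2.1951^1.3699 ≈ 2.9360
c_gold = f(k_gold) − (n + δ)·k_gold = 1.3375 − 0.123×2.9360 ≈ 0.9764

c_gold ≈ 0.98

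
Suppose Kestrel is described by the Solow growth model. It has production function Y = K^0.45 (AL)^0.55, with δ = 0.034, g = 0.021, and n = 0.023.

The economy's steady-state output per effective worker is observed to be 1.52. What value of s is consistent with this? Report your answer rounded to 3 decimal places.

s ≈ 0.130

Steady state requires s·f(k) = (n + g + δ)·k, i.e. s·k^α = (n + g + δ)·k.
Since y* = [s/(n + g + δ)]^(α/(1−α)), we have s/(n + g + δ) = (y*)^((1−α)/α) = 1.52^1.2222 = 1.6682.
Therefore s = 1.6682 × (n + g + δ) = 1.6682 × 0.078 = 0.1301.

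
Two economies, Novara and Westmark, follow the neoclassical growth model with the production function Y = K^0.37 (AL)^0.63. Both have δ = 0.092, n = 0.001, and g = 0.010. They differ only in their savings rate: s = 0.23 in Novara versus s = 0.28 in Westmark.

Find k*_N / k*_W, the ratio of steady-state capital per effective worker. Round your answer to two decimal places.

ratio ≈ 0.73

Steady-state k* = [s/(n + g + δ)]^(1/(1−α)), so the ratio is [ (s_N/(n + g + δ)_N) / (s_W/(n + g + δ)_W) ]^1.5873.
s_N/(n + g + δ)_N = 0.23/0.103 = 2.2330; s_W/(n + g + δ)_W = 0.28/0.103 = 2.7184.
Ratio = (2.2330/2.7184)^1.5873 = 0.8214^1.5873 ≈ 0.7318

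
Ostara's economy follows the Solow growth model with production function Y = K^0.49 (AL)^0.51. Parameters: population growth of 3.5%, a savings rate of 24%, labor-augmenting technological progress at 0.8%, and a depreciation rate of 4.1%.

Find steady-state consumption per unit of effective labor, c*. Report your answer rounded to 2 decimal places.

c* = 2.08

Steady state requires s·f(k) = (n + g + δ)·k, i.e. s·k^α = (n + g + δ)·k.
Dividing both sides by k: k^(1−α) = s / (n + g + δ).
k^0.51 = 0.24 / (0.035 + 0.008 + 0.041) = 0.24 / 0.084 = 2.8571
k* = 2.8571^(1/0.51) ≈ 7.8338
y* = (k*)^α = 7.8338^0.49 ≈ 2.7419
c* = (1 − s)·y* = (1 − 0.24) × 2.7419 ≈ 2.0838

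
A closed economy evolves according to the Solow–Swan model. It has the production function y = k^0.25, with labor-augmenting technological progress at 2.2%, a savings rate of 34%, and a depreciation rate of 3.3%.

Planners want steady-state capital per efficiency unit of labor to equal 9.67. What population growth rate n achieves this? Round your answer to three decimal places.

n ≈ 0.007

Steady state requires s·f(k) = (n + g + δ)·k, i.e. s·k^α = (n + g + δ)·k.
So s / (n + g + δ) = (k*)^(1−α) = 9.67^0.75 = 5.4837.
Therefore n + g + δ = s / 5.4837 = 0.34 / 5.4837 = 0.0620, so n = 0.0620 − 0.055 = 0.0070.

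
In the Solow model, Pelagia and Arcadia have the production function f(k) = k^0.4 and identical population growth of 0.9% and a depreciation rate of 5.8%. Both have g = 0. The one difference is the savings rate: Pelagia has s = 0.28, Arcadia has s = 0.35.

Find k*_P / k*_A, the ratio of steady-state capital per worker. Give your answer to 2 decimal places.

Steady-state k* = [s/(n + δ)]^(1/(1−α)), so the ratio is [ (s_P/(n + δ)_P) / (s_A/(n + δ)_A) ]^1.6667.
s_P/(n + δ)_P = 0.28/0.067 = 4.1791; s_A/(n + δ)_A = 0.35/0.067 = 5.2239.
Ratio = (4.1791/5.2239)^1.6667 = 0.8000^1.6667 ≈ 0.6894

ratio ≈ 0.69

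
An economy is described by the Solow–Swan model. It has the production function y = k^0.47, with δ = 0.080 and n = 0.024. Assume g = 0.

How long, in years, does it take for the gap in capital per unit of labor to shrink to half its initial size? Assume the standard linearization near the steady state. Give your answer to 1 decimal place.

about 12.6 years

Near the steady state the convergence rate is λ = (1 − α)(n + δ).
λ = (1 − 0.47) × 0.104 = 0.53 × 0.104 = 0.05512
Half-life = ln 2 / λ = 0.6931 / 0.05512 ≈ 12.57 years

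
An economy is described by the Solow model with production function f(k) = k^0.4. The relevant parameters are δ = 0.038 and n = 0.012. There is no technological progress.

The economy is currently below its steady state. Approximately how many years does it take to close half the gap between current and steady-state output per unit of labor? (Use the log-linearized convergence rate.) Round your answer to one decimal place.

about 23.1 years

Near the steady state the convergence rate is λ = (1 − α)(n + δ).
λ = (1 − 0.4) × 0.050 = 0.6 × 0.050 = 0.0300
Half-life = ln 2 / λ = 0.6931 / 0.0300 ≈ 23.10 years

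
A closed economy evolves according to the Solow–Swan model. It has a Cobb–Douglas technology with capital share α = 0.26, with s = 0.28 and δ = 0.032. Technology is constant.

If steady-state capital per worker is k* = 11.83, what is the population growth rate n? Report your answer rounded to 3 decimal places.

n ≈ 0.013

At the steady state, Δk = 0, so s·k^α = (n + δ)·k.
So s / (n + δ) = (k*)^(1−α) = 11.83^0.74 = 6.2231.
Therefore n + δ = s / 6.2231 = 0.28 / 6.2231 = 0.0450, so n = 0.0450 − 0.032 = 0.0130.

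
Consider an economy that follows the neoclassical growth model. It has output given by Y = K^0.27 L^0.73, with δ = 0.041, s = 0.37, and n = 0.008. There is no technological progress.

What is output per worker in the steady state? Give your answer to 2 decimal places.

y* = 2.11

At the steady state, Δk = 0, so s·k^α = (n + δ)·k.
Rearranging, k^(1−α) = s / (n + δ).
k^0.73 = 0.37 / (0.008 + 0.041) = 0.37 / 0.049 = 7.5510
k* = 7.5510^(1/0.73) ≈ 15.9495
y* = (k*)^α = 15.9495^0.27 ≈ 2.1122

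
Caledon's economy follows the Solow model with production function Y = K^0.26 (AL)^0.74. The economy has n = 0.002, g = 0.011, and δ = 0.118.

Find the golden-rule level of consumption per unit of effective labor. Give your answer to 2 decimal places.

c_gold ≈ 0.94

At the golden rule, f'(k) = n + g + δ, so α·k^(α−1) = n + g + δ and k_gold = (α/(n + g + δ))^(1/(1−α)).
k_gold = (0.26/0.131)^(1/0.74) = 1.9847^1.3514 ≈ 2.5253
c_gold = f(k_gold) − (n + g + δ)·k_gold = 1.2723 − 0.131×2.5253 ≈ 0.9415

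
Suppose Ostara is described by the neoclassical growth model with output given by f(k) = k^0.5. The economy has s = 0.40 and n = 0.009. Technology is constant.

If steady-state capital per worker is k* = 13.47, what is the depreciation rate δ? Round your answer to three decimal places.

δ ≈ 0.100

At the steady state, Δk = 0, so s·k^α = (n + δ)·k.
So s / (n + δ) = (k*)^(1−α) = 13.47^0.5 = 3.6701.
Therefore n + δ = s / 3.6701 = 0.40 / 3.6701 = 0.1090, so δ = 0.1090 − 0.009 = 0.1000.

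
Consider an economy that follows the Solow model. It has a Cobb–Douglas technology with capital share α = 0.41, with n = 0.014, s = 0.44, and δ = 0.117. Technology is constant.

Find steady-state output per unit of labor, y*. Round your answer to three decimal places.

Steady state requires s·f(k) = (n + δ)·k, i.e. s·k^α = (n + δ)·k.
Dividing both sides by k: k^(1−α) = s / (n + δ).
k^0.59 = 0.44 / (0.014 + 0.117) = 0.44 / 0.131 = 3.3588
k* = 3.3588^(1/0.59) ≈ 7.7954
y* = (k*)^α = 7.7954^0.41 ≈ 2.3209

y* = 2.321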